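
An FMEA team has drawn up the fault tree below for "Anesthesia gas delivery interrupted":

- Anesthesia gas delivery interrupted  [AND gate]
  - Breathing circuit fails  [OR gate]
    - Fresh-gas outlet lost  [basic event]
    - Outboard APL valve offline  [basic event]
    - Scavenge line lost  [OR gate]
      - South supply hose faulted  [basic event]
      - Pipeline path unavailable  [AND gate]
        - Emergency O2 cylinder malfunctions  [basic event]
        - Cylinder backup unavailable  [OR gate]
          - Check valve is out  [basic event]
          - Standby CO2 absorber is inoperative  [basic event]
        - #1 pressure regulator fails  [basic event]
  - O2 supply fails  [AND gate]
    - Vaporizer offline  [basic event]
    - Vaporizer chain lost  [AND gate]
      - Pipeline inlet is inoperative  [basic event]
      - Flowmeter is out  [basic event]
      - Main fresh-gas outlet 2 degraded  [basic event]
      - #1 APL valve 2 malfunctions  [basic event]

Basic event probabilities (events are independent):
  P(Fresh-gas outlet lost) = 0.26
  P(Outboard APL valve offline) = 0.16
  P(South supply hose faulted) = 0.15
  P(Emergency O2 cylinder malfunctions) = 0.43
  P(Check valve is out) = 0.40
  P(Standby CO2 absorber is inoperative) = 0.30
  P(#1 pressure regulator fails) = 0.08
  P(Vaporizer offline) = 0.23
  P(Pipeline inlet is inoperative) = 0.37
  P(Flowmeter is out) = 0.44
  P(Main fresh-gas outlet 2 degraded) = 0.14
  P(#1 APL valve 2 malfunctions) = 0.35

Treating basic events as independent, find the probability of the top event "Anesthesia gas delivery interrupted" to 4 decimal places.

P(Cylinder backup unavailable) [OR] = 1 − (1−0.40) × (1−0.30) = 0.580000
P(Pipeline path unavailable) [AND] = 0.43 × 0.580000 × 0.08 = 0.019952
P(Scavenge line lost) [OR] = 1 − (1−0.15) × (1−0.019952) = 0.166959
P(Breathing circuit fails) [OR] = 1 − (1−0.26) × (1−0.16) × (1−0.166959) = 0.482182
P(Vaporizer chain lost) [AND] = 0.37 × 0.44 × 0.14 × 0.35 = 0.007977
P(O2 supply fails) [AND] = 0.23 × 0.007977 = 0.001835
P(Anesthesia gas delivery interrupted) [AND] = 0.482182 × 0.001835 = 0.000885
Rounded to 4 decimal places: P(Anesthesia gas delivery interrupted) ≈ 0.0009.

0.0009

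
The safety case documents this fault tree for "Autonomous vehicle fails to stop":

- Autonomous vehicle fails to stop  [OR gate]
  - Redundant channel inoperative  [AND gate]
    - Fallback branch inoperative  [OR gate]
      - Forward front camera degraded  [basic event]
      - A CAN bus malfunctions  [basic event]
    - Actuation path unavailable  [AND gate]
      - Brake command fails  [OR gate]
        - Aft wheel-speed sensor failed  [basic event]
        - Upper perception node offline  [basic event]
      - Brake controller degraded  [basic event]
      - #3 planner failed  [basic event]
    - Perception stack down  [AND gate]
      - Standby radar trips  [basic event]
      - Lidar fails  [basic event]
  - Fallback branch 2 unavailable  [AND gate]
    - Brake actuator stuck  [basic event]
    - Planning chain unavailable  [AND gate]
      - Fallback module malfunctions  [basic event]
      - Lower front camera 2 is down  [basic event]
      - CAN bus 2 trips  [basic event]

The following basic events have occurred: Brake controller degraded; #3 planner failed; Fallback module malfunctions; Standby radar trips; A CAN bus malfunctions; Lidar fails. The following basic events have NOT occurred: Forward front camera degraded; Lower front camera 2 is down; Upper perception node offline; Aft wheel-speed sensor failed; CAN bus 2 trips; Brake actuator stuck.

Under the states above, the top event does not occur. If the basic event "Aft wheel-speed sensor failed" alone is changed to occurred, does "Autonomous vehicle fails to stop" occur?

Yes

Counterfactual: set "Aft wheel-speed sensor failed" to occurred.
Fallback branch inoperative [OR]: Forward front camera degraded=not, A CAN bus malfunctions=occurs → at least one input occurs → occurs.
Brake command fails [OR]: Aft wheel-speed sensor failed=occurs, Upper perception node offline=not → at least one input occurs → occurs.
Actuation path unavailable [AND]: Brake command fails=occurs, Brake controller degraded=occurs, #3 planner failed=occurs → all inputs occur → occurs.
Perception stack down [AND]: Standby radar trips=occurs, Lidar fails=occurs → all inputs occur → occurs.
Redundant channel inoperative [AND]: Fallback branch inoperative=occurs, Actuation path unavailable=occurs, Perception stack down=occurs → all inputs occur → occurs.
Planning chain unavailable [AND]: Fallback module malfunctions=occurs, Lower front camera 2 is down=not, CAN bus 2 trips=not → not all inputs occur → does not occur.
Fallback branch 2 unavailable [AND]: Brake actuator stuck=not, Planning chain unavailable=not → not all inputs occur → does not occur.
Autonomous vehicle fails to stop [OR]: Redundant channel inoperative=occurs, Fallback branch 2 unavailable=not → at least one input occurs → occurs.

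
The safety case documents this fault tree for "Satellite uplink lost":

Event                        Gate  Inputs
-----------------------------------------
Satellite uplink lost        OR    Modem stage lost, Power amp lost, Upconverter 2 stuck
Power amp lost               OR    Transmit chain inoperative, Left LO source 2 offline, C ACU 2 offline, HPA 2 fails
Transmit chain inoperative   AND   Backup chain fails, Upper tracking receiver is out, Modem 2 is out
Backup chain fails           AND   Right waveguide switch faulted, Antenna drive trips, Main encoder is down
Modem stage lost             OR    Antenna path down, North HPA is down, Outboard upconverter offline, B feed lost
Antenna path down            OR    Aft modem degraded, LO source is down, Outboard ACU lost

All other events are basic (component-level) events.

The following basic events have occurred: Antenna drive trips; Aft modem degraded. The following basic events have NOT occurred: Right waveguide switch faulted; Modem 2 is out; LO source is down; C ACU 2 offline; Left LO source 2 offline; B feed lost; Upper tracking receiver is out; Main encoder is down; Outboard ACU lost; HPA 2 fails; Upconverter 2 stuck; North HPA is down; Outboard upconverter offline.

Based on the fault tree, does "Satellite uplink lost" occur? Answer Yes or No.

Yes

Antenna path down [OR]: Aft modem degraded=occurs, LO source is down=not, Outboard ACU lost=not → at least one input occurs → occurs.
Modem stage lost [OR]: Antenna path down=occurs, North HPA is down=not, Outboard upconverter offline=not, B feed lost=not → at least one input occurs → occurs.
Backup chain fails [AND]: Right waveguide switch faulted=not, Antenna drive trips=occurs, Main encoder is down=not → not all inputs occur → does not occur.
Transmit chain inoperative [AND]: Backup chain fails=not, Upper tracking receiver is out=not, Modem 2 is out=not → not all inputs occur → does not occur.
Power amp lost [OR]: Transmit chain inoperative=not, Left LO source 2 offline=not, C ACU 2 offline=not, HPA 2 fails=not → no input occurs → does not occur.
Satellite uplink lost [OR]: Modem stage lost=occurs, Power amp lost=not, Upconverter 2 stuck=not → at least one input occurs → occurs.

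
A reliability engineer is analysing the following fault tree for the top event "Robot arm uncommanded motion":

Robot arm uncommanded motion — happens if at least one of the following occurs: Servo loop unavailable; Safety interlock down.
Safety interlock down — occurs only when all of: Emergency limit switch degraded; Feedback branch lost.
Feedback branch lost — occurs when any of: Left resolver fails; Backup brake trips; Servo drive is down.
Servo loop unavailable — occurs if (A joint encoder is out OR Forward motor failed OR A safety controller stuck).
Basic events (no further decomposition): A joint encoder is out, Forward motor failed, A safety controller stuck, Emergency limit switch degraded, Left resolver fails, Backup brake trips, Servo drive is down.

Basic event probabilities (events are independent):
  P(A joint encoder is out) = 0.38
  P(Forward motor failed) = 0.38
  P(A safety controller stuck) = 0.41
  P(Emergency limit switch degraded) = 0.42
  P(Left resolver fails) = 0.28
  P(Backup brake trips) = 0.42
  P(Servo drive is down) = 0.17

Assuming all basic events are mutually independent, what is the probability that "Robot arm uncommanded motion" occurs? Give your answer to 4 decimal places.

P(Servo loop unavailable) [OR] = 1 − (1−0.38) × (1−0.38) × (1−0.41) = 0.773204
P(Feedback branch lost) [OR] = 1 − (1−0.28) × (1−0.42) × (1−0.17) = 0.653392
P(Safety interlock down) [AND] = 0.42 × 0.653392 = 0.274425
P(Robot arm uncommanded motion) [OR] = 1 − (1−0.773204) × (1−0.274425) = 0.835442
Rounded to 4 decimal places: P(Robot arm uncommanded motion) ≈ 0.8354.

0.8354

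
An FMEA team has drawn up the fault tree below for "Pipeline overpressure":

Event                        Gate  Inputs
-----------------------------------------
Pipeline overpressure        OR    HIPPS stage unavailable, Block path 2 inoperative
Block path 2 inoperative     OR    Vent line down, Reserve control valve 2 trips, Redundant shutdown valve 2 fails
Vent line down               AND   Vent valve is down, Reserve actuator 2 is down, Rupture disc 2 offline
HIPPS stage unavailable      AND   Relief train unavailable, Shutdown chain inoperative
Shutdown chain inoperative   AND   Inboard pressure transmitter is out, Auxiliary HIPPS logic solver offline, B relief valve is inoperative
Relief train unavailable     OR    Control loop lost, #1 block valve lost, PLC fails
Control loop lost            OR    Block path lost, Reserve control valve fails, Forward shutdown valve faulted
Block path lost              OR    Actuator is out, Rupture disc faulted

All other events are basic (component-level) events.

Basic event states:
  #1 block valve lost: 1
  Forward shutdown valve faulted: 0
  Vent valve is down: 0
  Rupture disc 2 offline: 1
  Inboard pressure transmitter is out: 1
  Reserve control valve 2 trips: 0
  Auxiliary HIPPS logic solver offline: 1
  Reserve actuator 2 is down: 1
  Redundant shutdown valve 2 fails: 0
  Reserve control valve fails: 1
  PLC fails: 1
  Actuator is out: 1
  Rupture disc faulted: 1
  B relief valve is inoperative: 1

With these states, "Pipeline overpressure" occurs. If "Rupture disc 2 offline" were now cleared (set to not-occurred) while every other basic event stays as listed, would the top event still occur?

Yes

Counterfactual: set "Rupture disc 2 offline" to not occurred.
Block path lost [OR]: Actuator is out=occurs, Rupture disc faulted=occurs → at least one input occurs → occurs.
Control loop lost [OR]: Block path lost=occurs, Reserve control valve fails=occurs, Forward shutdown valve faulted=not → at least one input occurs → occurs.
Relief train unavailable [OR]: Control loop lost=occurs, #1 block valve lost=occurs, PLC fails=occurs → at least one input occurs → occurs.
Shutdown chain inoperative [AND]: Inboard pressure transmitter is out=occurs, Auxiliary HIPPS logic solver offline=occurs, B relief valve is inoperative=occurs → all inputs occur → occurs.
HIPPS stage unavailable [AND]: Relief train unavailable=occurs, Shutdown chain inoperative=occurs → all inputs occur → occurs.
Vent line down [AND]: Vent valve is down=not, Reserve actuator 2 is down=occurs, Rupture disc 2 offline=not → not all inputs occur → does not occur.
Block path 2 inoperative [OR]: Vent line down=not, Reserve control valve 2 trips=not, Redundant shutdown valve 2 fails=not → no input occurs → does not occur.
Pipeline overpressure [OR]: HIPPS stage unavailable=occurs, Block path 2 inoperative=not → at least one input occurs → occurs.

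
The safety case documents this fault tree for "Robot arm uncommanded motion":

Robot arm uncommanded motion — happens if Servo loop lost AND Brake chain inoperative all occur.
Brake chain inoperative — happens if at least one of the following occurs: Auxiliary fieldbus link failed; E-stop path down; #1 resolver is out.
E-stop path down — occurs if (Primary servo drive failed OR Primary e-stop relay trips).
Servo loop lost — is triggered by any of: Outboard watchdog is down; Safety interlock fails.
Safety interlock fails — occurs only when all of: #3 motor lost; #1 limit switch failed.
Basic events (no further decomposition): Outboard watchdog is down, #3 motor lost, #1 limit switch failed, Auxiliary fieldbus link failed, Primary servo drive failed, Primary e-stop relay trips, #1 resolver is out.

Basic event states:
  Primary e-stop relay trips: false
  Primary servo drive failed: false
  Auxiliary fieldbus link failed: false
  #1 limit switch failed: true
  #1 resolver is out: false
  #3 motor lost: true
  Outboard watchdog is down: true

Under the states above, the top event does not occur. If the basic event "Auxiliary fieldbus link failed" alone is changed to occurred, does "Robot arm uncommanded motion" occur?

Counterfactual: set "Auxiliary fieldbus link failed" to occurred.
Safety interlock fails [AND]: #3 motor lost=occurs, #1 limit switch failed=occurs → all inputs occur → occurs.
Servo loop lost [OR]: Outboard watchdog is down=occurs, Safety interlock fails=occurs → at least one input occurs → occurs.
E-stop path down [OR]: Primary servo drive failed=not, Primary e-stop relay trips=not → no input occurs → does not occur.
Brake chain inoperative [OR]: Auxiliary fieldbus link failed=occurs, E-stop path down=not, #1 resolver is out=not → at least one input occurs → occurs.
Robot arm uncommanded motion [AND]: Servo loop lost=occurs, Brake chain inoperative=occurs → all inputs occur → occurs.

Yes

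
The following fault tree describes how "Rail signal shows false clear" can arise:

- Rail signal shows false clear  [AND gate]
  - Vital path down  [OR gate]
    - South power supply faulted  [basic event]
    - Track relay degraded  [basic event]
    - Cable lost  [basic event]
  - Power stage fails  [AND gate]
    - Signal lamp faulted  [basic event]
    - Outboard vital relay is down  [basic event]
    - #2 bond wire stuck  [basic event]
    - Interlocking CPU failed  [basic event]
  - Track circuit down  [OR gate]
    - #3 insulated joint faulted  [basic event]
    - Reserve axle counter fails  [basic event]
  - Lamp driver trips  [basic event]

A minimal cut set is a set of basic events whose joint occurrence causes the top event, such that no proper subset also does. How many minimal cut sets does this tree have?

Vital path down [OR]: union of children's cut sets → 3 cut set(s).
Power stage fails [AND]: one cut set from each child combined → 1 × 1 × 1 × 1 = 1 cut set(s).
Track circuit down [OR]: union of children's cut sets → 2 cut set(s).
Rail signal shows false clear [AND]: one cut set from each child combined → 3 × 1 × 2 × 1 = 6 cut set(s).
Minimal cut sets: {#2 bond wire stuck, #3 insulated joint faulted, Interlocking CPU failed, Lamp driver trips, Outboard vital relay is down, Signal lamp faulted, South power supply faulted}; {#2 bond wire stuck, Interlocking CPU failed, Lamp driver trips, Outboard vital relay is down, Reserve axle counter fails, Signal lamp faulted, South power supply faulted}; {#2 bond wire stuck, #3 insulated joint faulted, Interlocking CPU failed, Lamp driver trips, Outboard vital relay is down, Signal lamp faulted, Track relay degraded}; {#2 bond wire stuck, Interlocking CPU failed, Lamp driver trips, Outboard vital relay is down, Reserve axle counter fails, Signal lamp faulted, Track relay degraded}; {#2 bond wire stuck, #3 insulated joint faulted, Cable lost, Interlocking CPU failed, Lamp driver trips, Outboard vital relay is down, Signal lamp faulted}; {#2 bond wire stuck, Cable lost, Interlocking CPU failed, Lamp driver trips, Outboard vital relay is down, Reserve axle counter fails, Signal lamp faulted}.

6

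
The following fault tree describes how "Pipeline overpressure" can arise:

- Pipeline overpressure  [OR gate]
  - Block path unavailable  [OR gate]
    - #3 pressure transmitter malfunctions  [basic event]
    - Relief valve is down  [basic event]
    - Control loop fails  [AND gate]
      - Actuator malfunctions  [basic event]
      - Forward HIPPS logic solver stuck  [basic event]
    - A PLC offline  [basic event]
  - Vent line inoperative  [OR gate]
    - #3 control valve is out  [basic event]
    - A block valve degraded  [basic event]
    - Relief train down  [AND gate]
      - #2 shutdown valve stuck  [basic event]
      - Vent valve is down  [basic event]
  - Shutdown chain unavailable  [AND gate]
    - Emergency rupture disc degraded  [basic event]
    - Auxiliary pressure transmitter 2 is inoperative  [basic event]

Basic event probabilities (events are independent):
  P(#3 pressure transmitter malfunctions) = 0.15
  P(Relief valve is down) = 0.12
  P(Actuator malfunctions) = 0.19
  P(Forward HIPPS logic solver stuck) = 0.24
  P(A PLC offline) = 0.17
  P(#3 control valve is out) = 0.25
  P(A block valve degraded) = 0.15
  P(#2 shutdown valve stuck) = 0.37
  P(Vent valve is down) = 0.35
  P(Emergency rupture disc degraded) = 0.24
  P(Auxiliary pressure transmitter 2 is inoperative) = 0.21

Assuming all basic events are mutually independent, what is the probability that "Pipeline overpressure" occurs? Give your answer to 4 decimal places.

0.6878

P(Control loop fails) [AND] = 0.19 × 0.24 = 0.045600
P(Block path unavailable) [OR] = 1 − (1−0.15) × (1−0.12) × (1−0.045600) × (1−0.17) = 0.407470
P(Relief train down) [AND] = 0.37 × 0.35 = 0.129500
P(Vent line inoperative) [OR] = 1 − (1−0.25) × (1−0.15) × (1−0.129500) = 0.445056
P(Shutdown chain unavailable) [AND] = 0.24 × 0.21 = 0.050400
P(Pipeline overpressure) [OR] = 1 − (1−0.407470) × (1−0.445056) × (1−0.050400) = 0.687752
Rounded to 4 decimal places: P(Pipeline overpressure) ≈ 0.6878.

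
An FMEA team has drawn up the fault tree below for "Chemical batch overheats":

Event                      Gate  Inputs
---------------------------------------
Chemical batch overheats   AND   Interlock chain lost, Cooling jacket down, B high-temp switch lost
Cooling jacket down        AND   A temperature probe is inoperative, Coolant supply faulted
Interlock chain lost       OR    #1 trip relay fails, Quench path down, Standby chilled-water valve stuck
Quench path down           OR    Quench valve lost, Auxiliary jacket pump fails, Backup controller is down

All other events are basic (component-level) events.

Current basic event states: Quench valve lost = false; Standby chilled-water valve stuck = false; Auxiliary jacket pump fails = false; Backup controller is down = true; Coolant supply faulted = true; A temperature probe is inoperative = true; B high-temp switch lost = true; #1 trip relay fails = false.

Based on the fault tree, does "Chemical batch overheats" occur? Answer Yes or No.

Quench path down [OR]: Quench valve lost=not, Auxiliary jacket pump fails=not, Backup controller is down=occurs → at least one input occurs → occurs.
Interlock chain lost [OR]: #1 trip relay fails=not, Quench path down=occurs, Standby chilled-water valve stuck=not → at least one input occurs → occurs.
Cooling jacket down [AND]: A temperature probe is inoperative=occurs, Coolant supply faulted=occurs → all inputs occur → occurs.
Chemical batch overheats [AND]: Interlock chain lost=occurs, Cooling jacket down=occurs, B high-temp switch lost=occurs → all inputs occur → occurs.

Yes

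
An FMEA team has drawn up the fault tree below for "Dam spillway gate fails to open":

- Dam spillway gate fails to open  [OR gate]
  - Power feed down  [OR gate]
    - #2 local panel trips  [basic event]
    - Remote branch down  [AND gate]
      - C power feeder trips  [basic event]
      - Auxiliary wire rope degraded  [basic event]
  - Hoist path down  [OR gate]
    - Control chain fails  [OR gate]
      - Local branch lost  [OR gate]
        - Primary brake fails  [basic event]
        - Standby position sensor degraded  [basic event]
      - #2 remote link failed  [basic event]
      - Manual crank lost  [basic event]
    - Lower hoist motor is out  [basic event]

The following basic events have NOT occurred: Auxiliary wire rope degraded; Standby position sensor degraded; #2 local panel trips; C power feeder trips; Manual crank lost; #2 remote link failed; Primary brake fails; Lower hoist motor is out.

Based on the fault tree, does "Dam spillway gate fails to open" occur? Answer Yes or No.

No

Remote branch down [AND]: C power feeder trips=not, Auxiliary wire rope degraded=not → not all inputs occur → does not occur.
Power feed down [OR]: #2 local panel trips=not, Remote branch down=not → no input occurs → does not occur.
Local branch lost [OR]: Primary brake fails=not, Standby position sensor degraded=not → no input occurs → does not occur.
Control chain fails [OR]: Local branch lost=not, #2 remote link failed=not, Manual crank lost=not → no input occurs → does not occur.
Hoist path down [OR]: Control chain fails=not, Lower hoist motor is out=not → no input occurs → does not occur.
Dam spillway gate fails to open [OR]: Power feed down=not, Hoist path down=not → no input occurs → does not occur.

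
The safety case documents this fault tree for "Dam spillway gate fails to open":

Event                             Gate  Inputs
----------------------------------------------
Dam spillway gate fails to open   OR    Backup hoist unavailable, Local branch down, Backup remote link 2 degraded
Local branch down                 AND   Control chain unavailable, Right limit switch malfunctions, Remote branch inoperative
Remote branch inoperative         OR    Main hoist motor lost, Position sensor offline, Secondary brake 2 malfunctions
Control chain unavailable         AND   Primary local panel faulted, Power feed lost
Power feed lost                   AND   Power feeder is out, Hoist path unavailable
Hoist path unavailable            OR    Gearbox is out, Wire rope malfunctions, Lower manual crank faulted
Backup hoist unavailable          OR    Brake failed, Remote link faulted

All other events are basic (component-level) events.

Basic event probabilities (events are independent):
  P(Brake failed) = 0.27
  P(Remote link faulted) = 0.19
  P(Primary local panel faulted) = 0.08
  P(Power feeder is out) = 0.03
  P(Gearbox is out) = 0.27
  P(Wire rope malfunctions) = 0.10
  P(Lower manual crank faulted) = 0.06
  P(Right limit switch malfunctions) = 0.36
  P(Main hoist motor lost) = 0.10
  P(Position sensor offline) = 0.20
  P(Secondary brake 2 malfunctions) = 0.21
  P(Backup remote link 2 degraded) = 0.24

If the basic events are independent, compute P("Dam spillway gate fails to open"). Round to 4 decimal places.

0.5507

P(Backup hoist unavailable) [OR] = 1 − (1−0.27) × (1−0.19) = 0.408700
P(Hoist path unavailable) [OR] = 1 − (1−0.27) × (1−0.10) × (1−0.06) = 0.382420
P(Power feed lost) [AND] = 0.03 × 0.382420 = 0.011473
P(Control chain unavailable) [AND] = 0.08 × 0.011473 = 0.000918
P(Remote branch inoperative) [OR] = 1 − (1−0.10) × (1−0.20) × (1−0.21) = 0.431200
P(Local branch down) [AND] = 0.000918 × 0.36 × 0.431200 = 0.000143
P(Dam spillway gate fails to open) [OR] = 1 − (1−0.408700) × (1−0.000143) × (1−0.24) = 0.550676
Rounded to 4 decimal places: P(Dam spillway gate fails to open) ≈ 0.5507.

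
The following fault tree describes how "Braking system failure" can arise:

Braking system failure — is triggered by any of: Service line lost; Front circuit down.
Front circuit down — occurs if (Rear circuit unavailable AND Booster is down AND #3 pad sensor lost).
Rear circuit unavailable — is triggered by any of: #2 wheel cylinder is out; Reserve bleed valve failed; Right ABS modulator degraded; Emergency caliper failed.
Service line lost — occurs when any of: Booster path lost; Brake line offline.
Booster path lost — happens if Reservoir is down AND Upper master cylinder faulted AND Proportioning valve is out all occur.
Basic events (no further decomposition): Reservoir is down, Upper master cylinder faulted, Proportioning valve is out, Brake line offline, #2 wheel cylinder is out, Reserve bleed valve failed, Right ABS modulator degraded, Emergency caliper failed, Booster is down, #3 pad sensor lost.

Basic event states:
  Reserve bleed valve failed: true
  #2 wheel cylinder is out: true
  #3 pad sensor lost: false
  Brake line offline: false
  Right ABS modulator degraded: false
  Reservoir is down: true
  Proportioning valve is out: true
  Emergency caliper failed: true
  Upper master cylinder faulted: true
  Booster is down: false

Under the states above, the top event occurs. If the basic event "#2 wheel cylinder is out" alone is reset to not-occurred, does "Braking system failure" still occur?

Yes

Counterfactual: set "#2 wheel cylinder is out" to not occurred.
Booster path lost [AND]: Reservoir is down=occurs, Upper master cylinder faulted=occurs, Proportioning valve is out=occurs → all inputs occur → occurs.
Service line lost [OR]: Booster path lost=occurs, Brake line offline=not → at least one input occurs → occurs.
Rear circuit unavailable [OR]: #2 wheel cylinder is out=not, Reserve bleed valve failed=occurs, Right ABS modulator degraded=not, Emergency caliper failed=occurs → at least one input occurs → occurs.
Front circuit down [AND]: Rear circuit unavailable=occurs, Booster is down=not, #3 pad sensor lost=not → not all inputs occur → does not occur.
Braking system failure [OR]: Service line lost=occurs, Front circuit down=not → at least one input occurs → occurs.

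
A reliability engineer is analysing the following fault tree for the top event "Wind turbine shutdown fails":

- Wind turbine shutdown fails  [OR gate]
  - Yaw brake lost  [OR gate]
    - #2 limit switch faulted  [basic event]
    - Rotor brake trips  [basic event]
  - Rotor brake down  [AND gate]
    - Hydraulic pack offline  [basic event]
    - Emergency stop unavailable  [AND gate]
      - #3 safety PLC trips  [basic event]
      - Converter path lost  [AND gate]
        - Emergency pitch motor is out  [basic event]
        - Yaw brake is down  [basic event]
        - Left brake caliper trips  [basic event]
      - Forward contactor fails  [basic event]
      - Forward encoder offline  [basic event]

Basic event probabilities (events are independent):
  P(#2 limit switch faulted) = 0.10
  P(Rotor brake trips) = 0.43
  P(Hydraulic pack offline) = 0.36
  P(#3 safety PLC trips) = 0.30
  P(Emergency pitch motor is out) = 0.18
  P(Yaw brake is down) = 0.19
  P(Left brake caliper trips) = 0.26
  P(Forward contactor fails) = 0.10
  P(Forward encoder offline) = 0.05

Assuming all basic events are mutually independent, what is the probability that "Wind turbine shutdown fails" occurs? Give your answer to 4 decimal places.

0.4870

P(Yaw brake lost) [OR] = 1 − (1−0.10) × (1−0.43) = 0.487000
P(Converter path lost) [AND] = 0.18 × 0.19 × 0.26 = 0.008892
P(Emergency stop unavailable) [AND] = 0.30 × 0.008892 × 0.10 × 0.05 = 0.000013
P(Rotor brake down) [AND] = 0.36 × 0.000013 = 0.000005
P(Wind turbine shutdown fails) [OR] = 1 − (1−0.487000) × (1−0.000005) = 0.487003
Rounded to 4 decimal places: P(Wind turbine shutdown fails) ≈ 0.4870.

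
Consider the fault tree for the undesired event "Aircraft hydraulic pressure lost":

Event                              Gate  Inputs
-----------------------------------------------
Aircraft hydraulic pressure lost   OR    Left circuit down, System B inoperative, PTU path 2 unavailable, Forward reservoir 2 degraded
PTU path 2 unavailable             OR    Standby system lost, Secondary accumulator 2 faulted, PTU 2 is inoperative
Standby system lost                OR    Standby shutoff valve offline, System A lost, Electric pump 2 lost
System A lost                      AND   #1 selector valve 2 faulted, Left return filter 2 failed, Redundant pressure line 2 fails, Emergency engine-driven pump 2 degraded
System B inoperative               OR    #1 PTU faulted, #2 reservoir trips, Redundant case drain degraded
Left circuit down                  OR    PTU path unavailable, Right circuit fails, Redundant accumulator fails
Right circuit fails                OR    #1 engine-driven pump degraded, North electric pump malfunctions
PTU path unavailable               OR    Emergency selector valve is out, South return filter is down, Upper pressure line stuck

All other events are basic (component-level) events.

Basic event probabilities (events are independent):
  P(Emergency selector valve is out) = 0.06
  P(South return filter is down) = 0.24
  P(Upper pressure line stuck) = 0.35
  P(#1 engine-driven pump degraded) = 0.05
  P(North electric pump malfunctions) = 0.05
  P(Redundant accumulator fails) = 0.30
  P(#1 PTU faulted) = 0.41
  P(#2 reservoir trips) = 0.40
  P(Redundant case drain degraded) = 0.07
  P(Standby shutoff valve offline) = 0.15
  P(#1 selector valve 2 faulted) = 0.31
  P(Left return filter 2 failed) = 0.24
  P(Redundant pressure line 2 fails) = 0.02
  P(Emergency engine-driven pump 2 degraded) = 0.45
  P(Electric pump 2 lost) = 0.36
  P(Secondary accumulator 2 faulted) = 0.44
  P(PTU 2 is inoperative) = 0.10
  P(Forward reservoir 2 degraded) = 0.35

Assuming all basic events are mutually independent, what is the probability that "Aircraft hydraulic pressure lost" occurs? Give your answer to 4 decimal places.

0.9828

P(PTU path unavailable) [OR] = 1 − (1−0.06) × (1−0.24) × (1−0.35) = 0.535640
P(Right circuit fails) [OR] = 1 − (1−0.05) × (1−0.05) = 0.097500
P(Left circuit down) [OR] = 1 − (1−0.535640) × (1−0.097500) × (1−0.30) = 0.706641
P(System B inoperative) [OR] = 1 − (1−0.41) × (1−0.40) × (1−0.07) = 0.670780
P(System A lost) [AND] = 0.31 × 0.24 × 0.02 × 0.45 = 0.000670
P(Standby system lost) [OR] = 1 − (1−0.15) × (1−0.000670) × (1−0.36) = 0.456364
P(PTU path 2 unavailable) [OR] = 1 − (1−0.456364) × (1−0.44) × (1−0.10) = 0.726007
P(Aircraft hydraulic pressure lost) [OR] = 1 − (1−0.706641) × (1−0.670780) × (1−0.726007) × (1−0.35) = 0.982800
Rounded to 4 decimal places: P(Aircraft hydraulic pressure lost) ≈ 0.9828.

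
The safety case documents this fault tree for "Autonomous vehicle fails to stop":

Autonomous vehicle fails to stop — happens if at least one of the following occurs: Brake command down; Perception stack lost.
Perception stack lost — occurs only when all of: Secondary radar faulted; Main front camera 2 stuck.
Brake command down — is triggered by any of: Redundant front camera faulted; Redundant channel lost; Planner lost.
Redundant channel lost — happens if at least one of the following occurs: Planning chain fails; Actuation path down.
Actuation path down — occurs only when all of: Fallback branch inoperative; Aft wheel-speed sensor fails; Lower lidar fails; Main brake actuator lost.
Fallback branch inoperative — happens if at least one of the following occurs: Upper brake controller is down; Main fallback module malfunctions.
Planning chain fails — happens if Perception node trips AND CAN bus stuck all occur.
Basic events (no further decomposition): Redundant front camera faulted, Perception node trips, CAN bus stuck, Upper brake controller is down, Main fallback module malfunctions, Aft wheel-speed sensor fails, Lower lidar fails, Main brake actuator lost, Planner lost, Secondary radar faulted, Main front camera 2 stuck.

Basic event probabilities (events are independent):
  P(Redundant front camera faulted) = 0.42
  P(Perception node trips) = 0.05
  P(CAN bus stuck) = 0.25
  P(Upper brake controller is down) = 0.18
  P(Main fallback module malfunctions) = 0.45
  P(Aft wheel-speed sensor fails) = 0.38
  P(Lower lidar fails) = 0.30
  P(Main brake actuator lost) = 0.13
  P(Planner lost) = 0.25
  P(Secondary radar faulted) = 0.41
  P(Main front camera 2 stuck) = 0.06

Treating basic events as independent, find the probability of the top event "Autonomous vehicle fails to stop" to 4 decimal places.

P(Planning chain fails) [AND] = 0.05 × 0.25 = 0.012500
P(Fallback branch inoperative) [OR] = 1 − (1−0.18) × (1−0.45) = 0.549000
P(Actuation path down) [AND] = 0.549000 × 0.38 × 0.30 × 0.13 = 0.008136
P(Redundant channel lost) [OR] = 1 − (1−0.012500) × (1−0.008136) = 0.020534
P(Brake command down) [OR] = 1 − (1−0.42) × (1−0.020534) × (1−0.25) = 0.573932
P(Perception stack lost) [AND] = 0.41 × 0.06 = 0.024600
P(Autonomous vehicle fails to stop) [OR] = 1 − (1−0.573932) × (1−0.024600) = 0.584413
Rounded to 4 decimal places: P(Autonomous vehicle fails to stop) ≈ 0.5844.

0.5844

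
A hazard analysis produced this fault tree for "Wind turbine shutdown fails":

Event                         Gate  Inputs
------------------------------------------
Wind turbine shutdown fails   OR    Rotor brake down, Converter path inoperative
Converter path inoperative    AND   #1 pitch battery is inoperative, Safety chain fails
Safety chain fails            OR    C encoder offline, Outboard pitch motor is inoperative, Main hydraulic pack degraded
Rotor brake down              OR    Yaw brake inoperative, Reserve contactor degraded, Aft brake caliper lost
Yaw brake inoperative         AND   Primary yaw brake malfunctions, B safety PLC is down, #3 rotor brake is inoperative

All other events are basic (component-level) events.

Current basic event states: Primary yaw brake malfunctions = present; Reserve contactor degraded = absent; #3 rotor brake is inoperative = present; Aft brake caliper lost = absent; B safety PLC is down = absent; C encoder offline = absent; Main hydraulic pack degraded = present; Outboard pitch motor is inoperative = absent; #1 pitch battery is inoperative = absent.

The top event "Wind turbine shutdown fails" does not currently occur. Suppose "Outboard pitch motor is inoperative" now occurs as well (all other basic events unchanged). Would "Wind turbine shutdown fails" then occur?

Counterfactual: set "Outboard pitch motor is inoperative" to occurred.
Yaw brake inoperative [AND]: Primary yaw brake malfunctions=occurs, B safety PLC is down=not, #3 rotor brake is inoperative=occurs → not all inputs occur → does not occur.
Rotor brake down [OR]: Yaw brake inoperative=not, Reserve contactor degraded=not, Aft brake caliper lost=not → no input occurs → does not occur.
Safety chain fails [OR]: C encoder offline=not, Outboard pitch motor is inoperative=occurs, Main hydraulic pack degraded=occurs → at least one input occurs → occurs.
Converter path inoperative [AND]: #1 pitch battery is inoperative=not, Safety chain fails=occurs → not all inputs occur → does not occur.
Wind turbine shutdown fails [OR]: Rotor brake down=not, Converter path inoperative=not → no input occurs → does not occur.

No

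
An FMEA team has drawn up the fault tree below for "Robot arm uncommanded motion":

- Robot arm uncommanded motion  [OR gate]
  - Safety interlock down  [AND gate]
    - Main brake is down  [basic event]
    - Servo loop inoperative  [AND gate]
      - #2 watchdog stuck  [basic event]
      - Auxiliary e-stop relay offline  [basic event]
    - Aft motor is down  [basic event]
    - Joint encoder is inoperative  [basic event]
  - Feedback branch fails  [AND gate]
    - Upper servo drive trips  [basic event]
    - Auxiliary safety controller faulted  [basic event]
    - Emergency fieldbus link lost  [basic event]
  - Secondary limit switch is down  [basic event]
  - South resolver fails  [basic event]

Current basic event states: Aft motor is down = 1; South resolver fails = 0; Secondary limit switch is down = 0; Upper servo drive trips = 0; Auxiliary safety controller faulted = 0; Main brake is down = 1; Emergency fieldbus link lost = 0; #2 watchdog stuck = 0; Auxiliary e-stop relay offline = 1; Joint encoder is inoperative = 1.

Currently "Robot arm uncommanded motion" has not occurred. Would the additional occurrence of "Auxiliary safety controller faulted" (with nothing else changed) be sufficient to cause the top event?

Counterfactual: set "Auxiliary safety controller faulted" to occurred.
Servo loop inoperative [AND]: #2 watchdog stuck=not, Auxiliary e-stop relay offline=occurs → not all inputs occur → does not occur.
Safety interlock down [AND]: Main brake is down=occurs, Servo loop inoperative=not, Aft motor is down=occurs, Joint encoder is inoperative=occurs → not all inputs occur → does not occur.
Feedback branch fails [AND]: Upper servo drive trips=not, Auxiliary safety controller faulted=occurs, Emergency fieldbus link lost=not → not all inputs occur → does not occur.
Robot arm uncommanded motion [OR]: Safety interlock down=not, Feedback branch fails=not, Secondary limit switch is down=not, South resolver fails=not → no input occurs → does not occur.

No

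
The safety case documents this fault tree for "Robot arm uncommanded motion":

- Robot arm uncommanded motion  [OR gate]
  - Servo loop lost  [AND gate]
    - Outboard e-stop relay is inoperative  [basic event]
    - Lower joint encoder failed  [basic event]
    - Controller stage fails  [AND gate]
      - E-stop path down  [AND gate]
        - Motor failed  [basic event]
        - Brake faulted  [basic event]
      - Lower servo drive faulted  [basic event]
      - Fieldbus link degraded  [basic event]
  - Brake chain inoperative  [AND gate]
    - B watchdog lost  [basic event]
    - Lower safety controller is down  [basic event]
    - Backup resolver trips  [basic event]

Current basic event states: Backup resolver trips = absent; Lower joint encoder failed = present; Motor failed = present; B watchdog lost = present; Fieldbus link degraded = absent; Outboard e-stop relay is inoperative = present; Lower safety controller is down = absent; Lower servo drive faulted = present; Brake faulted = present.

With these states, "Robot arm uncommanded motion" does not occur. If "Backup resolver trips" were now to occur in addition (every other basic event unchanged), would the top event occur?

No

Counterfactual: set "Backup resolver trips" to occurred.
E-stop path down [AND]: Motor failed=occurs, Brake faulted=occurs → all inputs occur → occurs.
Controller stage fails [AND]: E-stop path down=occurs, Lower servo drive faulted=occurs, Fieldbus link degraded=not → not all inputs occur → does not occur.
Servo loop lost [AND]: Outboard e-stop relay is inoperative=occurs, Lower joint encoder failed=occurs, Controller stage fails=not → not all inputs occur → does not occur.
Brake chain inoperative [AND]: B watchdog lost=occurs, Lower safety controller is down=not, Backup resolver trips=occurs → not all inputs occur → does not occur.
Robot arm uncommanded motion [OR]: Servo loop lost=not, Brake chain inoperative=not → no input occurs → does not occur.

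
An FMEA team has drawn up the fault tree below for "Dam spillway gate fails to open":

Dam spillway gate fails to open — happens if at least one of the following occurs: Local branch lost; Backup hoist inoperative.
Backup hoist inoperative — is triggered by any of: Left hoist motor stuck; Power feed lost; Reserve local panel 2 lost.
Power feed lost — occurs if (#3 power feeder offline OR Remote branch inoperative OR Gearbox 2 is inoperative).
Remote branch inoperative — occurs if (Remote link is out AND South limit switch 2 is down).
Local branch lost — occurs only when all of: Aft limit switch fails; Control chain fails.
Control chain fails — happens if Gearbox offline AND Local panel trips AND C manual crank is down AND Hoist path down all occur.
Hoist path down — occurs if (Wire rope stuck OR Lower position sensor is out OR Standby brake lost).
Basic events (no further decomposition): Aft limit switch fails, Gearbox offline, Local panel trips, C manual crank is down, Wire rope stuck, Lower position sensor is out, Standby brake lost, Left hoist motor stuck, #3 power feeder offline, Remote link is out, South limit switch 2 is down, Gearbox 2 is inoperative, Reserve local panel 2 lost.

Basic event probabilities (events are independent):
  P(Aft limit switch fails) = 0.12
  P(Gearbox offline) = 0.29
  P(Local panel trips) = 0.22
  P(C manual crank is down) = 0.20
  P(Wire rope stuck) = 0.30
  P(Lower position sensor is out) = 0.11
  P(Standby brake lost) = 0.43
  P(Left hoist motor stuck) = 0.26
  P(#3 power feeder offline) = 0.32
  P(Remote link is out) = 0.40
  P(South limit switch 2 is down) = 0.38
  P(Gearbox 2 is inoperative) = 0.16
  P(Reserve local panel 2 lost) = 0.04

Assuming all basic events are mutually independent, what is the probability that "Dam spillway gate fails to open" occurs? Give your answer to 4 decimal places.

P(Hoist path down) [OR] = 1 − (1−0.30) × (1−0.11) × (1−0.43) = 0.644890
P(Control chain fails) [AND] = 0.29 × 0.22 × 0.20 × 0.644890 = 0.008229
P(Local branch lost) [AND] = 0.12 × 0.008229 = 0.000987
P(Remote branch inoperative) [AND] = 0.40 × 0.38 = 0.152000
P(Power feed lost) [OR] = 1 − (1−0.32) × (1−0.152000) × (1−0.16) = 0.515622
P(Backup hoist inoperative) [OR] = 1 − (1−0.26) × (1−0.515622) × (1−0.04) = 0.655898
P(Dam spillway gate fails to open) [OR] = 1 − (1−0.000987) × (1−0.655898) = 0.656238
Rounded to 4 decimal places: P(Dam spillway gate fails to open) ≈ 0.6562.

0.6562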